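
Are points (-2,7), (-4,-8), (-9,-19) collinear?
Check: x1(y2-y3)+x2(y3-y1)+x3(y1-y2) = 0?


-2*(-8+ 19) - 4*(-19-7) - 9*(7+ 8)
= -22 + 104 - 135 = -53

No, not collinear (determinant = -53)


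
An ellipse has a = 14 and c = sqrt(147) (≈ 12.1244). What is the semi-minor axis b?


b^2 = 14^2 - (sqrt(147))^2 = 196 - 147 = 49
b = sqrt(49) = 7

b = 7


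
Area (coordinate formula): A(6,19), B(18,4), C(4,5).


6*(4-5) = -6
18*(5-19) = -252
4*(19-4) = 60
sum = -198
Area = |-198|/2 = 99.0000

99.0000 sq units


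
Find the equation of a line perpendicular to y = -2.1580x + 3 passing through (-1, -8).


Perpendicular slope = -1/m1 = -1/(-2.1580) = 0.4634
b2 = y0 - m2*x0 = -8 - 1/(-2.1580) = -8 + 0.4634 = -7.5366

y = 0.4634x - 7.5366


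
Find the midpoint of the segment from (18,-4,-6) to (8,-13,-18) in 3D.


Mx = (18+8)/2 = 13.0000
My = (-4- 13)/2 = -8.5000
Mz = (-6- 18)/2 = -12.0000

M = (13.0000, -8.5000, -12.0000)


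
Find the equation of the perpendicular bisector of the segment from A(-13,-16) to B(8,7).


Midpoint = (-2.5, -4.5)
Slope of AB = dy/dx = 23/21 = 1.0952
Perp slope = -dx/dy = -21/23 = -0.9130
b = My - (perp slope)*Mx = -4.5 + (21*(-2.5))/23 = -4.5 - 2.2826 = -6.7826

y = -0.9130x - 6.7826


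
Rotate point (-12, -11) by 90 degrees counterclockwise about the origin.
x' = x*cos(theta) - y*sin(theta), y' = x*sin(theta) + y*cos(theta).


cos(90) = 0, sin(90) = 1
x' = -12*0 + 11*1 = 11
y' = -12*1 - 11*0 = -12

(11, -12)


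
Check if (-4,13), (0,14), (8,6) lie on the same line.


-4*(14-6) + 0*(6-13) + 8*(13-14)
= -32 + 0 - 8 = -40

No, not collinear (determinant = -40)


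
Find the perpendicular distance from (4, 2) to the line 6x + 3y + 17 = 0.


|6*4 + 3*2 + 17| = |47| = 47
sqrt(36 + 9) = sqrt(45) = 6.7082
d = 47/sqrt(45) = 7.0063

7.0063


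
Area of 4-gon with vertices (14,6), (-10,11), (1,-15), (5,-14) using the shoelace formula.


sum(xi*y_{i+1}) = 14*11 - 10*(-15) + 1*(-14) + 5*6 = 320
sum(yi*x_{i+1}) = 6*(-10) + 11*1 - 15*5 - 14*14 = -320
Area = |320 + 320|/2 = 640/2 = 320.0000

320.0000 sq units


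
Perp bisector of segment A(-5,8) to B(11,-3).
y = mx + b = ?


Midpoint = (3, 2.5)
Slope of AB = dy/dx = -11/16 = -0.6875
Perp slope = -dx/dy = 16/11 = 1.4545
b = My - (perp slope)*Mx = 2.5 + (16*3)/(-11) = 2.5 - 4.3636 = -1.8636

y = 1.4545x - 1.8636


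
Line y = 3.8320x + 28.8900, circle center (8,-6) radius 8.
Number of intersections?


Substitute y = 3.8320x + 28.8900: (x-8)^2 + (3.8320x+28.8900+ 6)^2 = 64
Expand to Ax^2 + Bx + C = 0, where b-k = 34.89
A = 1+m^2 = 15.684224
B = 2(m(b-k) - h) = 2(3.8320*34.89 - 8) = 251.39696
C = h^2 + (b-k)^2 - r^2 = 64 + 1217.3121 - 64 = 1217.3121
disc = B^2-4AC = 63200.4315 - 76370.3826 = -13169.9511
disc < 0

0 intersection points


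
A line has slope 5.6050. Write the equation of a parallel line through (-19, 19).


Parallel lines have equal slopes.
m2 = 5.6050
b2 = 19 - 5.6050*(-19) = 125.4950

y = 5.6050x + 125.4950


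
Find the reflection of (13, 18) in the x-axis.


Reflection rule for x-axis: (x, -y)
(13, 18) -> (13, -18)

(13, -18)


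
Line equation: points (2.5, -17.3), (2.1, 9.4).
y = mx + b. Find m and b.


m = (26.7)/(-0.4) = -66.7500
b = y1 - m*x1 = -17.3 - (26.7*2.5)/(-0.4) = -17.3 + 166.8750 = 149.5750

y = -66.7500x + 149.5750


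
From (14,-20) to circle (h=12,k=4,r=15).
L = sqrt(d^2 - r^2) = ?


d = sqrt((14-12)^2 + (-20-4)^2) = sqrt(4+576) = 24.0832
L = sqrt(580.0000 - 225) = sqrt(355.0000) = 18.8414

18.8414


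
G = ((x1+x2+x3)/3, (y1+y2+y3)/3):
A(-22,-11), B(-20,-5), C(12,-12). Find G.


Gx = (-22- 20+12)/3 = -30/3 = -10.0000
Gy = (-11- 5- 12)/3 = -28/3 = -9.3333

G = (-10.0000, -9.3333)


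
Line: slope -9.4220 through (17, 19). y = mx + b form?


y - 19 = -9.4220(x - 17)
y = -9.4220x + 19 + 9.4220*17
y = -9.4220x + 179.1740

y = -9.4220x + 179.1740


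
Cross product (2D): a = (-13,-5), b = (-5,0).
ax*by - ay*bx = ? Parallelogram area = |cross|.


cross = -13*0 + 5*(-5) = 0 - 25 = -25
Parallelogram area = |-25| = 25

cross = -25, parallelogram area = 25


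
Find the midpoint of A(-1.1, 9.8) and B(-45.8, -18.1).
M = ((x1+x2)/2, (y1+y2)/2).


Mx = (-1.1 - 45.8)/2 = -46.9/2 = -23.4500
My = (9.8 - 18.1)/2 = -8.3/2 = -4.1500

(-23.4500, -4.1500)


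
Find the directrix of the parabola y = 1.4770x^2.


a = 1.4770
1/(4a) = 0.1693
directrix: y = -0.1693 = -0.1693

y = -0.1693


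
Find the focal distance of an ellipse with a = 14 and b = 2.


c^2 = 14^2 - 2^2 = 196 - 4 = 192
c = sqrt(192) = 13.8564

c = 13.8564


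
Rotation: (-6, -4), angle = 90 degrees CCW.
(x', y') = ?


cos(90) = 0, sin(90) = 1
x' = -6*0 + 4*1 = 4
y' = -6*1 - 4*0 = -6

(4, -6)


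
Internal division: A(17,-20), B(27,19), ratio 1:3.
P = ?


Px = (1*27 + 3*17)/4 = 78/4 = 19.5000
Py = (1*19 + 3*(-20))/4 = -41/4 = -10.2500

P = (19.5000, -10.2500)


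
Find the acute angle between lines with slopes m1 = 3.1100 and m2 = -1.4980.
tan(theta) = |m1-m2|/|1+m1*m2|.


m1-m2 = 4.608
1+m1*m2 = -3.65878
tan(theta) = |4.608/(-3.65878)| = 1.259436
theta = arctan(|4.608/(-3.65878)|) = 51.5502 degrees (acute angle)

51.5502 degrees


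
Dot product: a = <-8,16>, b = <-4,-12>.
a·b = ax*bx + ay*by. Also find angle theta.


a·b = -8*(-4) + 16*(-12) = 32 - 192 = -160
|a| = sqrt(64+256) = 17.8885
|b| = sqrt(16+144) = 12.6491
cos(theta) = -160/(sqrt(320)*sqrt(160)) = -160/sqrt(51200) = -0.707107
theta = arccos(-160/sqrt(51200)) = 135.0000 degrees

a·b = -160, theta = 135.0000 deg


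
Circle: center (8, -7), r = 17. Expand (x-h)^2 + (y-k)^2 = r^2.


(x-8)^2 + (y+ 7)^2 = 17^2
D = -2h = -16, E = -2k = 14
F = h^2+k^2-r^2 = 64+49-289 = -176

x^2 + y^2 - 16x + 14y - 176 = 0


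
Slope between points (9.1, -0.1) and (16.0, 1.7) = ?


dy = 1.7 + 0.1 = 1.8
dx = 16.0 - 9.1 = 6.9
m = 1.8/6.9 = 0.2609

m = 0.2609


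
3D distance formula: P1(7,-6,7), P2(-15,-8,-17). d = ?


dx=-22, dy=-2, dz=-24
d = sqrt(484+4+576) = sqrt(1064) = 32.6190

32.6190


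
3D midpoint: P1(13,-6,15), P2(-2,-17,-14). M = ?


Mx = (13- 2)/2 = 5.5000
My = (-6- 17)/2 = -11.5000
Mz = (15- 14)/2 = 0.5000

M = (5.5000, -11.5000, 0.5000)


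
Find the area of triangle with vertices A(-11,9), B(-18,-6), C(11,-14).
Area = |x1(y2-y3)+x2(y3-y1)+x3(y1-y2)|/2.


-11*(-6+ 14) = -88
-18*(-14-9) = 414
11*(9+ 6) = 165
sum = 491
Area = |491|/2 = 245.5000

245.5000 sq units


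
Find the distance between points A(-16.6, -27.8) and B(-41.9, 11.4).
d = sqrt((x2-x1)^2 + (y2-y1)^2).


dx = -41.9 + 16.6 = -25.3
dy = 11.4 + 27.8 = 39.2
d = sqrt(640.09 + 1536.64) = sqrt(2176.73) = 46.6554

46.6554


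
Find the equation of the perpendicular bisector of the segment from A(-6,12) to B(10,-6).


Midpoint = (2, 3)
Slope of AB = dy/dx = -18/16 = -1.1250
Perp slope = -dx/dy = 16/18 = 0.8889
b = My - (perp slope)*Mx = 3 + (16*2)/(-18) = 3 - 1.7778 = 1.2222

y = 0.8889x + 1.2222


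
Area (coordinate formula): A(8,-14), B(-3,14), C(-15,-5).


8*(14+ 5) = 152
-3*(-5+ 14) = -27
-15*(-14-14) = 420
sum = 545
Area = |545|/2 = 272.5000

272.5000 sq units


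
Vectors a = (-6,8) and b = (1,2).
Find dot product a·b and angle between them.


a·b = -6*1 + 8*2 = -6 + 16 = 10
|a| = sqrt(36+64) = 10.0000
|b| = sqrt(1+4) = 2.2361
cos(theta) = 10/(sqrt(100)*sqrt(5)) = 10/sqrt(500) = 0.447214
theta = arccos(10/sqrt(500)) = 63.4349 degrees

a·b = 10, theta = 63.4349 deg


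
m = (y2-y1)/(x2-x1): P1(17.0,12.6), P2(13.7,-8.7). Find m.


dy = -8.7 - 12.6 = -21.3
dx = 13.7 - 17.0 = -3.3
m = -21.3/(-3.3) = 6.4545

m = 6.4545


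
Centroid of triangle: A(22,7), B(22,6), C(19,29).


Gx = (22+22+19)/3 = 63/3 = 21.0000
Gy = (7+6+29)/3 = 42/3 = 14.0000

G = (21.0000, 14.0000)


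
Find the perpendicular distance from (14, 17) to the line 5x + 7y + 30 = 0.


|5*14 + 7*17 + 30| = |219| = 219
sqrt(25 + 49) = sqrt(74) = 8.6023
d = 219/sqrt(74) = 25.4582

25.4582


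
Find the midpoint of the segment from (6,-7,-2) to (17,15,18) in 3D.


Mx = (6+17)/2 = 11.5000
My = (-7+15)/2 = 4.0000
Mz = (-2+18)/2 = 8.0000

M = (11.5000, 4.0000, 8.0000)


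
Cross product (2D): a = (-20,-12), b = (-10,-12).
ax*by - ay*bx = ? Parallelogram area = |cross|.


cross = -20*(-12) + 12*(-10) = 240 - 120 = 120
Parallelogram area = |120| = 120

cross = 120, parallelogram area = 120


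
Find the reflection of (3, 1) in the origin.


Reflection rule for origin: (-x, -y)
(3, 1) -> (-3, -1)

(-3, -1)


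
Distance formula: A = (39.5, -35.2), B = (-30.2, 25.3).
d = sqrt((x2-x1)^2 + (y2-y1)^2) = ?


dx = -30.2 - 39.5 = -69.7
dy = 25.3 + 35.2 = 60.5
d = sqrt(4858.09 + 3660.25) = sqrt(8518.34) = 92.2949

92.2949


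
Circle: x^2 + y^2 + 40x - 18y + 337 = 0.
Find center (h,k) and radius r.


h = -D/2 = -40/2 = -20
k = -E/2 = 18/2 = 9
r^2 = h^2 + k^2 - F = 400 + 81 - 337 = 144
r = 12

Center (-20, 9), radius = 12


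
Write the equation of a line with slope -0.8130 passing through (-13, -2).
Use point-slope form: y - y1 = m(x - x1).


y + 2 = -0.8130(x + 13)
y = -0.8130x - 2 + 0.8130*(-13)
y = -0.8130x - 12.5690

y = -0.8130x - 12.5690


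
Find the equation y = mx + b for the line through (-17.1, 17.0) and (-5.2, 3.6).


m = (-13.4)/(11.9) = -1.1261
b = y1 - m*x1 = 17.0 - (-13.4*(-17.1))/(11.9) = 17.0 - 19.2555 = -2.2555

y = -1.1261x - 2.2555


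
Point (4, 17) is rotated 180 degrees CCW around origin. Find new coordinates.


cos(180) = -1, sin(180) = 0
x' = 4*(-1) - 17*0 = -4
y' = 4*0 + 17*(-1) = -17

(-4, -17)


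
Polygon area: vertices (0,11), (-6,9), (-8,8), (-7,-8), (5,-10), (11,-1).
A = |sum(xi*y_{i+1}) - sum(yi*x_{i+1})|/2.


sum(xi*y_{i+1}) = 0*9 - 6*8 - 8*(-8) - 7*(-10) + 5*(-1) + 11*11 = 202
sum(yi*x_{i+1}) = 11*(-6) + 9*(-8) + 8*(-7) - 8*5 - 10*11 - 1*0 = -344
Area = |202 + 344|/2 = 546/2 = 273.0000

273.0000 sq units


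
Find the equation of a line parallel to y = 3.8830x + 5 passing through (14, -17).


Parallel lines have equal slopes.
m2 = 3.8830
b2 = -17 - 3.8830*14 = -71.3620

y = 3.8830x - 71.3620


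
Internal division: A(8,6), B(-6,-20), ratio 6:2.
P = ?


Px = (6*(-6) + 2*8)/8 = -20/8 = -2.5000
Py = (6*(-20) + 2*6)/8 = -108/8 = -13.5000

P = (-2.5000, -13.5000)


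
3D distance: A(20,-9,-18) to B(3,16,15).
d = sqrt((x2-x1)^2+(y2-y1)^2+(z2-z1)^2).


dx=-17, dy=25, dz=33
d = sqrt(289+625+1089) = sqrt(2003) = 44.7549

44.7549


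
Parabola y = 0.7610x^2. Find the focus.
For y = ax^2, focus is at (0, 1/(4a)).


a = 0.7610
4a = 3.0440
focus = (0, 1/3.0440) = (0, 0.3285)

Focus = (0, 0.3285)


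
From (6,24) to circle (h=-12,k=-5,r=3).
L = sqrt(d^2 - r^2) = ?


d = sqrt((6+ 12)^2 + (24+ 5)^2) = sqrt(324+841) = 34.1321
L = sqrt(1165.0000 - 9) = sqrt(1156.0000) = 34.0000

34.0000


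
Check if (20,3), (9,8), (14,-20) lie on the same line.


20*(8+ 20) + 9*(-20-3) + 14*(3-8)
= 560 - 207 - 70 = 283

No, not collinear (determinant = 283)


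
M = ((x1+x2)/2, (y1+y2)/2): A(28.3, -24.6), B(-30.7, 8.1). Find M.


Mx = (28.3 - 30.7)/2 = -2.4/2 = -1.2000
My = (-24.6 + 8.1)/2 = -16.5/2 = -8.2500

(-1.2000, -8.2500)


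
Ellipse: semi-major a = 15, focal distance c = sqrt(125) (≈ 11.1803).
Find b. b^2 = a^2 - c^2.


b^2 = 15^2 - (sqrt(125))^2 = 225 - 125 = 100
b = sqrt(100) = 10

b = 10


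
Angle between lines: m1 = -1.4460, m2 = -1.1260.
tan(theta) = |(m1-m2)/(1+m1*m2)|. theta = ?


m1-m2 = -0.32
1+m1*m2 = 2.628196
tan(theta) = |-0.32/2.628196| = 0.121757
theta = arctan(|-0.32/2.628196|) = 6.9420 degrees (acute angle)

6.9420 degrees


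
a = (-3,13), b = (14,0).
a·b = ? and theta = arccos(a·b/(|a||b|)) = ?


a·b = -3*14 + 13*0 = -42 + 0 = -42
|a| = sqrt(9+169) = 13.3417
|b| = sqrt(196+0) = 14.0000
cos(theta) = -42/(sqrt(178)*sqrt(196)) = -42/sqrt(34888) = -0.224860
theta = arccos(-42/sqrt(34888)) = 102.9946 degrees

a·b = -42, theta = 102.9946 deg


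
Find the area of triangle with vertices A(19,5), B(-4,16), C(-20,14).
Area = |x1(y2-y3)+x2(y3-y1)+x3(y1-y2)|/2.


19*(16-14) = 38
-4*(14-5) = -36
-20*(5-16) = 220
sum = 222
Area = |222|/2 = 111.0000

111.0000 sq units


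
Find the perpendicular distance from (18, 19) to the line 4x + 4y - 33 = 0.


|4*18 + 4*19 - 33| = |115| = 115
sqrt(16 + 16) = sqrt(32) = 5.6569
d = 115/sqrt(32) = 20.3293

20.3293


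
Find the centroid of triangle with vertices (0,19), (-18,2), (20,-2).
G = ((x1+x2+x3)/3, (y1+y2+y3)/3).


Gx = (0- 18+20)/3 = 2/3 = 0.6667
Gy = (19+2- 2)/3 = 19/3 = 6.3333

G = (0.6667, 6.3333)


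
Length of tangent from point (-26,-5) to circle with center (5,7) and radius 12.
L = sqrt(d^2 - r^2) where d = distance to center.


d = sqrt((-26-5)^2 + (-5-7)^2) = sqrt(961+144) = 33.2415
L = sqrt(1105.0000 - 144) = sqrt(961.0000) = 31.0000

31.0000


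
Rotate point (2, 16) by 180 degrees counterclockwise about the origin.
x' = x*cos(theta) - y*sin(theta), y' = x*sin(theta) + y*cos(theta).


cos(180) = -1, sin(180) = 0
x' = 2*(-1) - 16*0 = -2
y' = 2*0 + 16*(-1) = -16

(-2, -16)


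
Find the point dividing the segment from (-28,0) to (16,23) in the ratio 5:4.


Px = (5*16 + 4*(-28))/9 = -32/9 = -3.5556
Py = (5*23 + 4*0)/9 = 115/9 = 12.7778

P = (-3.5556, 12.7778)


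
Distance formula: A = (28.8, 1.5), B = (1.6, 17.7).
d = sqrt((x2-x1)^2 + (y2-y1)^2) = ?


dx = 1.6 - 28.8 = -27.2
dy = 17.7 - 1.5 = 16.2
d = sqrt(739.84 + 262.44) = sqrt(1002.28) = 31.6588

31.6588


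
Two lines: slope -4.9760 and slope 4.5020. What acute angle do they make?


m1-m2 = -9.478
1+m1*m2 = -21.401952
tan(theta) = |-9.478/(-21.401952)| = 0.442857
theta = arctan(|-9.478/(-21.401952)|) = 23.8865 degrees (acute angle)

23.8865 degrees


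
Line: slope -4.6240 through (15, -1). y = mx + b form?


y + 1 = -4.6240(x - 15)
y = -4.6240x - 1 + 4.6240*15
y = -4.6240x + 68.3600

y = -4.6240x + 68.3600


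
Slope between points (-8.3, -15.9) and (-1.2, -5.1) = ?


dy = -5.1 + 15.9 = 10.8
dx = -1.2 + 8.3 = 7.1
m = 10.8/7.1 = 1.5211

m = 1.5211


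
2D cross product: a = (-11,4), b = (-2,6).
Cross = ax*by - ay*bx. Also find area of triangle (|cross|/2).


cross = -11*6 - 4*(-2) = -66 + 8 = -58
Triangle area = |-58|/2 = 58/2 = 29.0000

cross = -58, triangle area = 29.0000


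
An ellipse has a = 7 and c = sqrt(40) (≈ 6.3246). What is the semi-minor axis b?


b^2 = 7^2 - (sqrt(40))^2 = 49 - 40 = 9
b = sqrt(9) = 3

b = 3


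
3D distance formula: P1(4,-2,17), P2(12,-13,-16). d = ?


dx=8, dy=-11, dz=-33
d = sqrt(64+121+1089) = sqrt(1274) = 35.6931

35.6931


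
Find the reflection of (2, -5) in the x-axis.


Reflection rule for x-axis: (x, -y)
(2, -5) -> (2, 5)

(2, 5)


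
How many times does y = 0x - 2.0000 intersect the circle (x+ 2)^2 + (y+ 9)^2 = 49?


Substitute y = 0x - 2.0000: (x+ 2)^2 + (0x- 2.0000+ 9)^2 = 49
Expand to Ax^2 + Bx + C = 0, where b-k = 7
A = 1+m^2 = 1
B = 2(m(b-k) - h) = 2(0*7 + 2) = 4
C = h^2 + (b-k)^2 - r^2 = 4 + 49 - 49 = 4
disc = B^2-4AC = 16.0000 - 16.0000 = 0
disc = 0

1 intersection point (tangent)


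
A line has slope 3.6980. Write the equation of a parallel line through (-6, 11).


Parallel lines have equal slopes.
m2 = 3.6980
b2 = 11 - 3.6980*(-6) = 33.1880

y = 3.6980x + 33.1880


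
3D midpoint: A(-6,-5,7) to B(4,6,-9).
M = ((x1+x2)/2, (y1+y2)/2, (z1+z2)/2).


Mx = (-6+4)/2 = -1.0000
My = (-5+6)/2 = 0.5000
Mz = (7- 9)/2 = -1.0000

M = (-1.0000, 0.5000, -1.0000)


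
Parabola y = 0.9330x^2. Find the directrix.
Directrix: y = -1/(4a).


a = 0.9330
1/(4a) = 0.2680
directrix: y = -0.2680 = -0.2680

y = -0.2680


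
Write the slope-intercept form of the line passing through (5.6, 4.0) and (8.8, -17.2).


m = (-21.2)/(3.2) = -6.6250
b = y1 - m*x1 = 4.0 - (-21.2*5.6)/(3.2) = 4.0 + 37.1000 = 41.1000

y = -6.6250x + 41.1000


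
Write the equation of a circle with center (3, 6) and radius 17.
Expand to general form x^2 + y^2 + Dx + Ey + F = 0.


(x-3)^2 + (y-6)^2 = 17^2
D = -2h = -6, E = -2k = -12
F = h^2+k^2-r^2 = 9+36-289 = -244

x^2 + y^2 - 6x - 12y - 244 = 0


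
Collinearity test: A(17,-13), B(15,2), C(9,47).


17*(2-47) + 15*(47+ 13) + 9*(-13-2)
= -765 + 900 - 135 = 0

Yes, collinear (determinant = 0)


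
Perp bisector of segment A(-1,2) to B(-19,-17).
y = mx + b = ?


Midpoint = (-10, -7.5)
Slope of AB = dy/dx = -19/(-18) = 1.0556
Perp slope = -dx/dy = -18/19 = -0.9474
b = My - (perp slope)*Mx = -7.5 + (-18*(-10))/(-19) = -7.5 - 9.4737 = -16.9737

y = -0.9474x - 16.9737


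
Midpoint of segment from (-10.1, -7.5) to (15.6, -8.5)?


Mx = (-10.1 + 15.6)/2 = 5.5/2 = 2.7500
My = (-7.5 - 8.5)/2 = -16.0/2 = -8.0000

(2.7500, -8.0000)


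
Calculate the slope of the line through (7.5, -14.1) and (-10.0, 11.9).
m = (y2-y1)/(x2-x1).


dy = 11.9 + 14.1 = 26.0
dx = -10.0 - 7.5 = -17.5
m = 26.0/(-17.5) = -1.4857

m = -1.4857


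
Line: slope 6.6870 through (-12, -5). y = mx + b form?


y + 5 = 6.6870(x + 12)
y = 6.6870x - 5 - 6.6870*(-12)
y = 6.6870x + 75.2440

y = 6.6870x + 75.2440


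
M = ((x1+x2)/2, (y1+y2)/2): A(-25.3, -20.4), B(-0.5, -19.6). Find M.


Mx = (-25.3 - 0.5)/2 = -25.8/2 = -12.9000
My = (-20.4 - 19.6)/2 = -40.0/2 = -20.0000

(-12.9000, -20.0000)


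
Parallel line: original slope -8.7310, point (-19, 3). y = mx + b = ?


Parallel lines have equal slopes.
m2 = -8.7310
b2 = 3 + 8.7310*(-19) = -162.8890

y = -8.7310x - 162.8890


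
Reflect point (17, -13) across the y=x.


Reflection rule for y=x: (y, x)
(17, -13) -> (-13, 17)

(-13, 17)


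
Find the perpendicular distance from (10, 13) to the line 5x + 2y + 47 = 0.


|5*10 + 2*13 + 47| = |123| = 123
sqrt(25 + 4) = sqrt(29) = 5.3852
d = 123/sqrt(29) = 22.8405

22.8405


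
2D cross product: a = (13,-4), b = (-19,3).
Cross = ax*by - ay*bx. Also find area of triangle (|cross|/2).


cross = 13*3 + 4*(-19) = 39 - 76 = -37
Triangle area = |-37|/2 = 37/2 = 18.5000

cross = -37, triangle area = 18.5000


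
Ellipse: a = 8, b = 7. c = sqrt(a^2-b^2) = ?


c^2 = 8^2 - 7^2 = 64 - 49 = 15
c = sqrt(15) = 3.8730

c = 3.8730


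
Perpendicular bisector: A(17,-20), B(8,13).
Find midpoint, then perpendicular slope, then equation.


Midpoint = (12.5, -3.5)
Slope of AB = dy/dx = 33/(-9) = -3.6667
Perp slope = -dx/dy = 9/33 = 0.2727
b = My - (perp slope)*Mx = -3.5 + (-9*12.5)/33 = -3.5 - 3.4091 = -6.9091

y = 0.2727x - 6.9091


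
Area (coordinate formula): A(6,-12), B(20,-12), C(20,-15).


6*(-12+ 15) = 18
20*(-15+ 12) = -60
20*(-12+ 12) = 0
sum = -42
Area = |-42|/2 = 21.0000

21.0000 sq units


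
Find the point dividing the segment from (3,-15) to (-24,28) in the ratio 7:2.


Px = (7*(-24) + 2*3)/9 = -162/9 = -18.0000
Py = (7*28 + 2*(-15))/9 = 166/9 = 18.4444

P = (-18.0000, 18.4444)


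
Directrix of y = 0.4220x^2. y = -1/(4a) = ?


a = 0.4220
1/(4a) = 0.5924
directrix: y = -0.5924 = -0.5924

y = -0.5924


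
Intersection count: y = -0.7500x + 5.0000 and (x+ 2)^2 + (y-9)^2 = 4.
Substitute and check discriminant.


Substitute y = -0.7500x + 5.0000: (x+ 2)^2 + (-0.7500x+5.0000-9)^2 = 4
Expand to Ax^2 + Bx + C = 0, where b-k = -4
A = 1+m^2 = 1.5625
B = 2(m(b-k) - h) = 2(-0.7500*(-4) + 2) = 10
C = h^2 + (b-k)^2 - r^2 = 4 + 16 - 4 = 16
disc = B^2-4AC = 100.0000 - 100.0000 = 0
disc = 0

1 intersection point (tangent)


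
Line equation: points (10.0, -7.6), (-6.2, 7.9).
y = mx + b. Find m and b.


m = (15.5)/(-16.2) = -0.9568
b = y1 - m*x1 = -7.6 - (15.5*10.0)/(-16.2) = -7.6 + 9.5679 = 1.9679

y = -0.9568x + 1.9679


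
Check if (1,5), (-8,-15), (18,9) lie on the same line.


1*(-15-9) - 8*(9-5) + 18*(5+ 15)
= -24 - 32 + 360 = 304

No, not collinear (determinant = 304)


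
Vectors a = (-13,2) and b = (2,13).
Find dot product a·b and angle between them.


a·b = -13*2 + 2*13 = -26 + 26 = 0
|a| = sqrt(169+4) = 13.1529
|b| = sqrt(4+169) = 13.1529
cos(theta) = 0/(sqrt(173)*sqrt(173)) = 0/sqrt(29929) = 0
theta = arccos(0/sqrt(29929)) = 90.0000 degrees

a·b = 0, theta = 90.0000 deg


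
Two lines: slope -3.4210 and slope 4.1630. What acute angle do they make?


m1-m2 = -7.584
1+m1*m2 = -13.241623
tan(theta) = |-7.584/(-13.241623)| = 0.572739
theta = arctan(|-7.584/(-13.241623)|) = 29.8015 degrees (acute angle)

29.8015 degrees


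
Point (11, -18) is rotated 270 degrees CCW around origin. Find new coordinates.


cos(270) = 0, sin(270) = -1
x' = 11*0 + 18*(-1) = -18
y' = 11*(-1) - 18*0 = -11

(-18, -11)


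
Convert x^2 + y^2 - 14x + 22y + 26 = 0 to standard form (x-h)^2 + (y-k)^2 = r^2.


h = -D/2 = 14/2 = 7
k = -E/2 = -22/2 = -11
r^2 = h^2 + k^2 - F = 49 + 121 - 26 = 144
r = 12

Center (7, -11), radius = 12


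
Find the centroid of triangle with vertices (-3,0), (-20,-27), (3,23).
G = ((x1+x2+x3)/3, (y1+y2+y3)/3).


Gx = (-3- 20+3)/3 = -20/3 = -6.6667
Gy = (0- 27+23)/3 = -4/3 = -1.3333

G = (-6.6667, -1.3333)


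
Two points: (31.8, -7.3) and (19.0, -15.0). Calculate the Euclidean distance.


dx = 19.0 - 31.8 = -12.8
dy = -15.0 + 7.3 = -7.7
d = sqrt(163.84 + 59.29) = sqrt(223.13) = 14.9375

14.9375


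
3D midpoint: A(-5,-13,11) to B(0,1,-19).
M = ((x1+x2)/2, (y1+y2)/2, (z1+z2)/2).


Mx = (-5+0)/2 = -2.5000
My = (-13+1)/2 = -6.0000
Mz = (11- 19)/2 = -4.0000

M = (-2.5000, -6.0000, -4.0000)


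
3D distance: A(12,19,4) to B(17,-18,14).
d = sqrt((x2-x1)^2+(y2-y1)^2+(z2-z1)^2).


dx=5, dy=-37, dz=10
d = sqrt(25+1369+100) = sqrt(1494) = 38.6523

38.6523


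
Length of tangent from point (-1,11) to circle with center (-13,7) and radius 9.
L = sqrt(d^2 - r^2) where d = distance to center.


d = sqrt((-1+ 13)^2 + (11-7)^2) = sqrt(144+16) = 12.6491
L = sqrt(160.0000 - 81) = sqrt(79.0000) = 8.8882

8.8882


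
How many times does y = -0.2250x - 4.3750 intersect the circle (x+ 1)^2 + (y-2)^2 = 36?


Substitute y = -0.2250x - 4.3750: (x+ 1)^2 + (-0.2250x- 4.3750-2)^2 = 36
Expand to Ax^2 + Bx + C = 0, where b-k = -6.375
A = 1+m^2 = 1.050625
B = 2(m(b-k) - h) = 2(-0.2250*(-6.375) + 1) = 4.86875
C = h^2 + (b-k)^2 - r^2 = 1 + 40.640625 - 36 = 5.640625
disc = B^2-4AC = 23.7047 - 23.7047 = 0
disc = 0

1 intersection point (tangent)


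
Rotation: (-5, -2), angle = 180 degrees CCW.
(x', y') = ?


cos(180) = -1, sin(180) = 0
x' = -5*(-1) + 2*0 = 5
y' = -5*0 - 2*(-1) = 2

(5, 2)


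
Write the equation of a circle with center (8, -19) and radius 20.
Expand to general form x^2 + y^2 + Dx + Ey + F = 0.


(x-8)^2 + (y+ 19)^2 = 20^2
D = -2h = -16, E = -2k = 38
F = h^2+k^2-r^2 = 64+361-400 = 25

x^2 + y^2 - 16x + 38y + 25 = 0


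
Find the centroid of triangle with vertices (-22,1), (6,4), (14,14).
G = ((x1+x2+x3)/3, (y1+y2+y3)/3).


Gx = (-22+6+14)/3 = -2/3 = -0.6667
Gy = (1+4+14)/3 = 19/3 = 6.3333

G = (-0.6667, 6.3333)


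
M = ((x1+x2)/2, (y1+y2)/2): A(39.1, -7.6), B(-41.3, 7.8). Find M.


Mx = (39.1 - 41.3)/2 = -2.2/2 = -1.1000
My = (-7.6 + 7.8)/2 = 0.2/2 = 0.1000

(-1.1000, 0.1000)


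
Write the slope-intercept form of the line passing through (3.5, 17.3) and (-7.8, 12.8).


m = (-4.5)/(-11.3) = 0.3982
b = y1 - m*x1 = 17.3 - (-4.5*3.5)/(-11.3) = 17.3 - 1.3938 = 15.9062

y = 0.3982x + 15.9062


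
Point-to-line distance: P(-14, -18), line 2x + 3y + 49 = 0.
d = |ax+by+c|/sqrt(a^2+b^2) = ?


|2*(-14) + 3*(-18) + 49| = |-33| = 33
sqrt(4 + 9) = sqrt(13) = 3.6056
d = 33/sqrt(13) = 9.1526

9.1526


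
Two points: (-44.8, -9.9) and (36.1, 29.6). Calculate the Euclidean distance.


dx = 36.1 + 44.8 = 80.9
dy = 29.6 + 9.9 = 39.5
d = sqrt(6544.81 + 1560.25) = sqrt(8105.06) = 90.0281

90.0281


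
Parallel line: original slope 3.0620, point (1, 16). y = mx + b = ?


Parallel lines have equal slopes.
m2 = 3.0620
b2 = 16 - 3.0620*1 = 12.9380

y = 3.0620x + 12.9380


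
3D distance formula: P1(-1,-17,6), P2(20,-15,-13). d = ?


dx=21, dy=2, dz=-19
d = sqrt(441+4+361) = sqrt(806) = 28.3901

28.3901


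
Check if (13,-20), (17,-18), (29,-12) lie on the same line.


13*(-18+ 12) + 17*(-12+ 20) + 29*(-20+ 18)
= -78 + 136 - 58 = 0

Yes, collinear (determinant = 0)


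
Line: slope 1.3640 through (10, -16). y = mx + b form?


y + 16 = 1.3640(x - 10)
y = 1.3640x - 16 - 1.3640*10
y = 1.3640x - 29.6400

y = 1.3640x - 29.6400


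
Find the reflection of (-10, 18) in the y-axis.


Reflection rule for y-axis: (-x, y)
(-10, 18) -> (10, 18)

(10, 18)


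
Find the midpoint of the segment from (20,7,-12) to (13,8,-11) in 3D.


Mx = (20+13)/2 = 16.5000
My = (7+8)/2 = 7.5000
Mz = (-12- 11)/2 = -11.5000

M = (16.5000, 7.5000, -11.5000)


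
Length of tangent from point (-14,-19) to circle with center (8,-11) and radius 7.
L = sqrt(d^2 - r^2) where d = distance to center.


d = sqrt((-14-8)^2 + (-19+ 11)^2) = sqrt(484+64) = 23.4094
L = sqrt(548.0000 - 49) = sqrt(499.0000) = 22.3383

22.3383


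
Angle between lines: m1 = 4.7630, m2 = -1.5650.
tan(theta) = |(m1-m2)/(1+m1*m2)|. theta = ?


m1-m2 = 6.328
1+m1*m2 = -6.454095
tan(theta) = |6.328/(-6.454095)| = 0.980463
theta = arctan(|6.328/(-6.454095)|) = 44.4348 degrees (acute angle)

44.4348 degrees


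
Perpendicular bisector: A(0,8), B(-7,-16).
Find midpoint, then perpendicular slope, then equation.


Midpoint = (-3.5, -4)
Slope of AB = dy/dx = -24/(-7) = 3.4286
Perp slope = -dx/dy = -7/24 = -0.2917
b = My - (perp slope)*Mx = -4 + (-7*(-3.5))/(-24) = -4 - 1.0208 = -5.0208

y = -0.2917x - 5.0208


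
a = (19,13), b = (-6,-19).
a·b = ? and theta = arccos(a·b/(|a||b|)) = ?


a·b = 19*(-6) + 13*(-19) = -114 - 247 = -361
|a| = sqrt(361+169) = 23.0217
|b| = sqrt(36+361) = 19.9249
cos(theta) = -361/(sqrt(530)*sqrt(397)) = -361/sqrt(210410) = -0.786999
theta = arccos(-361/sqrt(210410)) = 141.9059 degrees

a·b = -361, theta = 141.9059 deg


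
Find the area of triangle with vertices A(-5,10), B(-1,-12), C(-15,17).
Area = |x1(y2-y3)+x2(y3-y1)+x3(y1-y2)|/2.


-5*(-12-17) = 145
-1*(17-10) = -7
-15*(10+ 12) = -330
sum = -192
Area = |-192|/2 = 96.0000

96.0000 sq units


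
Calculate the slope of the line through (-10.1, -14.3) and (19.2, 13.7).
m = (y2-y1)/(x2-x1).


dy = 13.7 + 14.3 = 28.0
dx = 19.2 + 10.1 = 29.3
m = 28.0/29.3 = 0.9556

m = 0.9556


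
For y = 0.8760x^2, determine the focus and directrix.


a = 0.8760
1/(4a) = 0.2854
Focus = (0, 0.2854)
Directrix: y = -0.2854

Focus = (0, 0.2854), Directrix: y = -0.2854


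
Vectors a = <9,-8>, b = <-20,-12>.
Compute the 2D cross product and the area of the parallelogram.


cross = 9*(-12) + 8*(-20) = -108 - 160 = -268
Parallelogram area = |-268| = 268

cross = -268, parallelogram area = 268


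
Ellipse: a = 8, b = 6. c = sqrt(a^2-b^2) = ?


c^2 = 8^2 - 6^2 = 64 - 36 = 28
c = sqrt(28) = 5.2915

c = 5.2915


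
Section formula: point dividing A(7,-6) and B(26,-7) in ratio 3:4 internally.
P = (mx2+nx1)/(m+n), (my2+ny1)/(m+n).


Px = (3*26 + 4*7)/7 = 106/7 = 15.1429
Py = (3*(-7) + 4*(-6))/7 = -45/7 = -6.4286

P = (15.1429, -6.4286)


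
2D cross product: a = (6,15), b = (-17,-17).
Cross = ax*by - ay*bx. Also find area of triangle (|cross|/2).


cross = 6*(-17) - 15*(-17) = -102 + 255 = 153
Triangle area = |153|/2 = 153/2 = 76.5000

cross = 153, triangle area = 76.5000


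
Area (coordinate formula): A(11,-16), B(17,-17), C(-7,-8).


11*(-17+ 8) = -99
17*(-8+ 16) = 136
-7*(-16+ 17) = -7
sum = 30
Area = |30|/2 = 15.0000

15.0000 sq units


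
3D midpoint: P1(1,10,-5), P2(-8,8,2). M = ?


Mx = (1- 8)/2 = -3.5000
My = (10+8)/2 = 9.0000
Mz = (-5+2)/2 = -1.5000

M = (-3.5000, 9.0000, -1.5000)


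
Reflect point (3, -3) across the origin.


Reflection rule for origin: (-x, -y)
(3, -3) -> (-3, 3)

(-3, 3)


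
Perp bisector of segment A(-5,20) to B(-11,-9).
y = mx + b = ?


Midpoint = (-8, 5.5)
Slope of AB = dy/dx = -29/(-6) = 4.8333
Perp slope = -dx/dy = -6/29 = -0.2069
b = My - (perp slope)*Mx = 5.5 + (-6*(-8))/(-29) = 5.5 - 1.6552 = 3.8448

y = -0.2069x + 3.8448


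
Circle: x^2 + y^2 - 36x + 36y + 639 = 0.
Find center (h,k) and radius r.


h = -D/2 = 36/2 = 18
k = -E/2 = -36/2 = -18
r^2 = h^2 + k^2 - F = 324 + 324 - 639 = 9
r = 3

Center (18, -18), radius = 3


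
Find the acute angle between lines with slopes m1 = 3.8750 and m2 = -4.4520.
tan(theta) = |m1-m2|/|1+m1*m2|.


m1-m2 = 8.327
1+m1*m2 = -16.2515
tan(theta) = |8.327/(-16.2515)| = 0.512383
theta = arctan(|8.327/(-16.2515)|) = 27.1299 degrees (acute angle)

27.1299 degrees


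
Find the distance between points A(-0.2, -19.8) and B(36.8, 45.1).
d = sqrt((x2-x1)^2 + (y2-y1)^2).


dx = 36.8 + 0.2 = 37.0
dy = 45.1 + 19.8 = 64.9
d = sqrt(1369.0 + 4212.01) = sqrt(5581.01) = 74.7062

74.7062


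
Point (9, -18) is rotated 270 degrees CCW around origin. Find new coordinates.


cos(270) = 0, sin(270) = -1
x' = 9*0 + 18*(-1) = -18
y' = 9*(-1) - 18*0 = -9

(-18, -9)


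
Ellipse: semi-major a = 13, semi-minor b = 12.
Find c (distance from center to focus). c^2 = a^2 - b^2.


c^2 = 13^2 - 12^2 = 169 - 144 = 25
c = sqrt(25) = 5.0000

c = 5.0000


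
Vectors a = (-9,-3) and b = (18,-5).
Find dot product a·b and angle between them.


a·b = -9*18 - 3*(-5) = -162 + 15 = -147
|a| = sqrt(81+9) = 9.4868
|b| = sqrt(324+25) = 18.6815
cos(theta) = -147/(sqrt(90)*sqrt(349)) = -147/sqrt(31410) = -0.829437
theta = arccos(-147/sqrt(31410)) = 146.0409 degrees

a·b = -147, theta = 146.0409 deg


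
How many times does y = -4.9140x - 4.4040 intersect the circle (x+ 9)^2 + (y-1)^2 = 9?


Substitute y = -4.9140x - 4.4040: (x+ 9)^2 + (-4.9140x- 4.4040-1)^2 = 9
Expand to Ax^2 + Bx + C = 0, where b-k = -5.404
A = 1+m^2 = 25.147396
B = 2(m(b-k) - h) = 2(-4.9140*(-5.404) + 9) = 71.110512
C = h^2 + (b-k)^2 - r^2 = 81 + 29.203216 - 9 = 101.203216
disc = B^2-4AC = 5056.7049 - 10179.9894 = -5123.2845
disc < 0

0 intersection points


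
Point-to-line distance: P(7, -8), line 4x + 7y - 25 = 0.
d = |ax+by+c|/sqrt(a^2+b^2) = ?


|4*7 + 7*(-8) - 25| = |-53| = 53
sqrt(16 + 49) = sqrt(65) = 8.0623
d = 53/sqrt(65) = 6.5738

6.5738


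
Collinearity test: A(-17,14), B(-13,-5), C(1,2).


-17*(-5-2) - 13*(2-14) + 1*(14+ 5)
= 119 + 156 + 19 = 294

No, not collinear (determinant = 294)


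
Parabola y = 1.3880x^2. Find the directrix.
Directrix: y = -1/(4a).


a = 1.3880
1/(4a) = 0.1801
directrix: y = -0.1801 = -0.1801

y = -0.1801


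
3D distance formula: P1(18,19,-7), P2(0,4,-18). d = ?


dx=-18, dy=-15, dz=-11
d = sqrt(324+225+121) = sqrt(670) = 25.8844

25.8844


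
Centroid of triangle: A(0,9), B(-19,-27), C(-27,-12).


Gx = (0- 19- 27)/3 = -46/3 = -15.3333
Gy = (9- 27- 12)/3 = -30/3 = -10.0000

G = (-15.3333, -10.0000)


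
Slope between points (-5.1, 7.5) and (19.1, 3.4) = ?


dy = 3.4 - 7.5 = -4.1
dx = 19.1 + 5.1 = 24.2
m = -4.1/24.2 = -0.1694

m = -0.1694


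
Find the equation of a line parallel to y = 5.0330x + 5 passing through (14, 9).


Parallel lines have equal slopes.
m2 = 5.0330
b2 = 9 - 5.0330*14 = -61.4620

y = 5.0330x - 61.4620


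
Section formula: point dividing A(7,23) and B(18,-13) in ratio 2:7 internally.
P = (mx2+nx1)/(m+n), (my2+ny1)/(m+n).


Px = (2*18 + 7*7)/9 = 85/9 = 9.4444
Py = (2*(-13) + 7*23)/9 = 135/9 = 15.0000

P = (9.4444, 15.0000)


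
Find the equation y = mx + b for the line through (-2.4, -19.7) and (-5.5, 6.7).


m = (26.4)/(-3.1) = -8.5161
b = y1 - m*x1 = -19.7 - (26.4*(-2.4))/(-3.1) = -19.7 - 20.4387 = -40.1387

y = -8.5161x - 40.1387


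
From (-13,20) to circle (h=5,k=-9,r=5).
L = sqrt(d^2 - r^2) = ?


d = sqrt((-13-5)^2 + (20+ 9)^2) = sqrt(324+841) = 34.1321
L = sqrt(1165.0000 - 25) = sqrt(1140.0000) = 33.7639

33.7639


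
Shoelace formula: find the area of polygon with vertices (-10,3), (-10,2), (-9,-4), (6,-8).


sum(xi*y_{i+1}) = -10*2 - 10*(-4) - 9*(-8) + 6*3 = 110
sum(yi*x_{i+1}) = 3*(-10) + 2*(-9) - 4*6 - 8*(-10) = 8
Area = |110 - 8|/2 = 102/2 = 51.0000

51.0000 sq units


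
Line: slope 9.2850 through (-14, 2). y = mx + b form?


y - 2 = 9.2850(x + 14)
y = 9.2850x + 2 - 9.2850*(-14)
y = 9.2850x + 131.9900

y = 9.2850x + 131.9900


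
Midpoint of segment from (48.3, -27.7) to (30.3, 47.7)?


Mx = (48.3 + 30.3)/2 = 78.6/2 = 39.3000
My = (-27.7 + 47.7)/2 = 20/2 = 10.0000

(39.3000, 10.0000)


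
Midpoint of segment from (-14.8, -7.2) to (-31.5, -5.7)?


Mx = (-14.8 - 31.5)/2 = -46.3/2 = -23.1500
My = (-7.2 - 5.7)/2 = -12.9/2 = -6.4500

(-23.1500, -6.4500)


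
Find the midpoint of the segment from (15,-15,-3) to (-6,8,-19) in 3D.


Mx = (15- 6)/2 = 4.5000
My = (-15+8)/2 = -3.5000
Mz = (-3- 19)/2 = -11.0000

M = (4.5000, -3.5000, -11.0000)


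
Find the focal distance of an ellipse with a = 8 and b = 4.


c^2 = 8^2 - 4^2 = 64 - 16 = 48
c = sqrt(48) = 6.9282

c = 6.9282


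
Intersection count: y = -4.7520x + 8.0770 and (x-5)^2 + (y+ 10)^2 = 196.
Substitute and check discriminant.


Substitute y = -4.7520x + 8.0770: (x-5)^2 + (-4.7520x+8.0770+ 10)^2 = 196
Expand to Ax^2 + Bx + C = 0, where b-k = 18.077
A = 1+m^2 = 23.581504
B = 2(m(b-k) - h) = 2(-4.7520*18.077 - 5) = -181.803808
C = h^2 + (b-k)^2 - r^2 = 25 + 326.777929 - 196 = 155.777929
disc = B^2-4AC = 33052.6246 - 14693.9114 = 18358.7132
disc > 0

2 intersection points


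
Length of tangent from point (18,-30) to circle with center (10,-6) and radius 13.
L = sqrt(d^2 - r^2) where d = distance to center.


d = sqrt((18-10)^2 + (-30+ 6)^2) = sqrt(64+576) = 25.2982
L = sqrt(640.0000 - 169) = sqrt(471.0000) = 21.7025

21.7025


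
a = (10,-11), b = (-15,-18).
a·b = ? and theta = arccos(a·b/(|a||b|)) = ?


a·b = 10*(-15) - 11*(-18) = -150 + 198 = 48
|a| = sqrt(100+121) = 14.8661
|b| = sqrt(225+324) = 23.4307
cos(theta) = 48/(sqrt(221)*sqrt(549)) = 48/sqrt(121329) = 0.137803
theta = arccos(48/sqrt(121329)) = 82.0793 degrees

a·b = 48, theta = 82.0793 deg


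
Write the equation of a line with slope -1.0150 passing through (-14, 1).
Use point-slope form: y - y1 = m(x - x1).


y - 1 = -1.0150(x + 14)
y = -1.0150x + 1 + 1.0150*(-14)
y = -1.0150x - 13.2100

y = -1.0150x - 13.2100


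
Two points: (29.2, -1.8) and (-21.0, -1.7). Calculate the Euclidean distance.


dx = -21.0 - 29.2 = -50.2
dy = -1.7 + 1.8 = 0.1
d = sqrt(2520.04 + 0.01) = sqrt(2520.05) = 50.2001

50.2001


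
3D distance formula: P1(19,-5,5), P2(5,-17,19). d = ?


dx=-14, dy=-12, dz=14
d = sqrt(196+144+196) = sqrt(536) = 23.1517

23.1517


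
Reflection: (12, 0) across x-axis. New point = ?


Reflection rule for x-axis: (x, -y)
(12, 0) -> (12, 0)

(12, 0)


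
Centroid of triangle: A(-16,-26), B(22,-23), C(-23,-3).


Gx = (-16+22- 23)/3 = -17/3 = -5.6667
Gy = (-26- 23- 3)/3 = -52/3 = -17.3333

G = (-5.6667, -17.3333)


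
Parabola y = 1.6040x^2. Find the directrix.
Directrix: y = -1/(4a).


a = 1.6040
1/(4a) = 0.1559
directrix: y = -0.1559 = -0.1559

y = -0.1559


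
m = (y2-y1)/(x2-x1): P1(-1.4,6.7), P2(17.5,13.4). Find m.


dy = 13.4 - 6.7 = 6.7
dx = 17.5 + 1.4 = 18.9
m = 6.7/18.9 = 0.3545

m = 0.3545


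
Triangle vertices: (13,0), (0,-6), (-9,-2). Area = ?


13*(-6+ 2) = -52
0*(-2-0) = 0
-9*(0+ 6) = -54
sum = -106
Area = |-106|/2 = 53.0000

53.0000 sq units


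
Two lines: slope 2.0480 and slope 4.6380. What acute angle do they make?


m1-m2 = -2.59
1+m1*m2 = 10.498624
tan(theta) = |-2.59/10.498624| = 0.246699
theta = arctan(|-2.59/10.498624|) = 13.8581 degrees (acute angle)

13.8581 degrees


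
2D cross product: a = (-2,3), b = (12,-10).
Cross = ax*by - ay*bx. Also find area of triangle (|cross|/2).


cross = -2*(-10) - 3*12 = 20 - 36 = -16
Triangle area = |-16|/2 = 16/2 = 8.0000

cross = -16, triangle area = 8.0000


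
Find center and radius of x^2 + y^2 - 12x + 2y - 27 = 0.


h = -D/2 = 12/2 = 6
k = -E/2 = -2/2 = -1
r^2 = h^2 + k^2 - F = 36 + 1 + 27 = 64
r = 8

Center (6, -1), radius = 8


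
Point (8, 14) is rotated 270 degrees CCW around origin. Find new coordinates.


cos(270) = 0, sin(270) = -1
x' = 8*0 - 14*(-1) = 14
y' = 8*(-1) + 14*0 = -8

(14, -8)


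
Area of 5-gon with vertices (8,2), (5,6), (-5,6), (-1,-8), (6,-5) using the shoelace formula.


sum(xi*y_{i+1}) = 8*6 + 5*6 - 5*(-8) - 1*(-5) + 6*2 = 135
sum(yi*x_{i+1}) = 2*5 + 6*(-5) + 6*(-1) - 8*6 - 5*8 = -114
Area = |135 + 114|/2 = 249/2 = 124.5000

124.5000 sq units


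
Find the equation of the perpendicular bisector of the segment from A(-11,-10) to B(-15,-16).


Midpoint = (-13, -13)
Slope of AB = dy/dx = -6/(-4) = 1.5000
Perp slope = -dx/dy = -4/6 = -0.6667
b = My - (perp slope)*Mx = -13 + (-4*(-13))/(-6) = -13 - 8.6667 = -21.6667

y = -0.6667x - 21.6667


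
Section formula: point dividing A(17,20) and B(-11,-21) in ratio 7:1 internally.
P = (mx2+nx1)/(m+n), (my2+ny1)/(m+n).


Px = (7*(-11) + 1*17)/8 = -60/8 = -7.5000
Py = (7*(-21) + 1*20)/8 = -127/8 = -15.8750

P = (-7.5000, -15.8750)


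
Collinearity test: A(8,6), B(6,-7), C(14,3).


8*(-7-3) + 6*(3-6) + 14*(6+ 7)
= -80 - 18 + 182 = 84

No, not collinear (determinant = 84)


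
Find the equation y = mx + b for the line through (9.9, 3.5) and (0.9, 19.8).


m = (16.3)/(-9.0) = -1.8111
b = y1 - m*x1 = 3.5 - (16.3*9.9)/(-9.0) = 3.5 + 17.9300 = 21.4300

y = -1.8111x + 21.4300


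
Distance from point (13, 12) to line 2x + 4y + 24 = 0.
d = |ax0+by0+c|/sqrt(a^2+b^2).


|2*13 + 4*12 + 24| = |98| = 98
sqrt(4 + 16) = sqrt(20) = 4.4721
d = 98/sqrt(20) = 21.9135

21.9135


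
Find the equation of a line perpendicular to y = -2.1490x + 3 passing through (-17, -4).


Perpendicular slope = -1/m1 = -1/(-2.1490) = 0.4653
b2 = y0 - m2*x0 = -4 - 17/(-2.1490) = -4 + 7.9107 = 3.9107

y = 0.4653x + 3.9107


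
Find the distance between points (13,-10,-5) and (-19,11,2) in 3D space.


dx=-32, dy=21, dz=7
d = sqrt(1024+441+49) = sqrt(1514) = 38.9102

38.9102


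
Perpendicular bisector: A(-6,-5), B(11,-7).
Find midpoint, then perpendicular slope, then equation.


Midpoint = (2.5, -6)
Slope of AB = dy/dx = -2/17 = -0.1176
Perp slope = -dx/dy = 17/2 = 8.5000
b = My - (perp slope)*Mx = -6 + (17*2.5)/(-2) = -6 - 21.2500 = -27.2500

y = 8.5000x - 27.2500


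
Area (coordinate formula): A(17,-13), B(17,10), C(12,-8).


17*(10+ 8) = 306
17*(-8+ 13) = 85
12*(-13-10) = -276
sum = 115
Area = |115|/2 = 57.5000

57.5000 sq units


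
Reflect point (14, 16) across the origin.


Reflection rule for origin: (-x, -y)
(14, 16) -> (-14, -16)

(-14, -16)


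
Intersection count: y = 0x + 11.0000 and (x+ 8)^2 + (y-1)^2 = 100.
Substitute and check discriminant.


Substitute y = 0x + 11.0000: (x+ 8)^2 + (0x+11.0000-1)^2 = 100
Expand to Ax^2 + Bx + C = 0, where b-k = 10
A = 1+m^2 = 1
B = 2(m(b-k) - h) = 2(0*10 + 8) = 16
C = h^2 + (b-k)^2 - r^2 = 64 + 100 - 100 = 64
disc = B^2-4AC = 256.0000 - 256.0000 = 0
disc = 0

1 intersection point (tangent)


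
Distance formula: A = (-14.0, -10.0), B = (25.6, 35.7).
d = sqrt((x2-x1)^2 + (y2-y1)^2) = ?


dx = 25.6 + 14.0 = 39.6
dy = 35.7 + 10.0 = 45.7
d = sqrt(1568.16 + 2088.49) = sqrt(3656.65) = 60.4702

60.4702


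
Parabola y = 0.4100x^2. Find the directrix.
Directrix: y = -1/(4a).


a = 0.4100
1/(4a) = 0.6098
directrix: y = -0.6098 = -0.6098

y = -0.6098


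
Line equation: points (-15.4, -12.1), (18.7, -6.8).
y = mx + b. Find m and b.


m = (5.3)/(34.1) = 0.1554
b = y1 - m*x1 = -12.1 - (5.3*(-15.4))/(34.1) = -12.1 + 2.3935 = -9.7065

y = 0.1554x - 9.7065


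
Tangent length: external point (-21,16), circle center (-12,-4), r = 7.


d = sqrt((-21+ 12)^2 + (16+ 4)^2) = sqrt(81+400) = 21.9317
L = sqrt(481.0000 - 49) = sqrt(432.0000) = 20.7846

20.7846


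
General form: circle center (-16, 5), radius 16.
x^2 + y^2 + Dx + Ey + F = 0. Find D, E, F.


(x+ 16)^2 + (y-5)^2 = 16^2
D = -2h = 32, E = -2k = -10
F = h^2+k^2-r^2 = 256+25-256 = 25

D = 32, E = -10, F = 25
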